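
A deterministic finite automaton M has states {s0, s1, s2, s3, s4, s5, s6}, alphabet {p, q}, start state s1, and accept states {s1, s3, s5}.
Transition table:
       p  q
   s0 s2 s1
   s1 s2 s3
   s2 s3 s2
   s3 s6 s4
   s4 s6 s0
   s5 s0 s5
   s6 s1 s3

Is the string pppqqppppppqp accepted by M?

rejected

s1 --p--> s2
s2 --p--> s3
s3 --p--> s6
s6 --q--> s3
s3 --q--> s4
s4 --p--> s6
s6 --p--> s1
s1 --p--> s2
s2 --p--> s3
s3 --p--> s6
s6 --p--> s1
s1 --q--> s3
s3 --p--> s6
End in state s6, which is not an accepting state.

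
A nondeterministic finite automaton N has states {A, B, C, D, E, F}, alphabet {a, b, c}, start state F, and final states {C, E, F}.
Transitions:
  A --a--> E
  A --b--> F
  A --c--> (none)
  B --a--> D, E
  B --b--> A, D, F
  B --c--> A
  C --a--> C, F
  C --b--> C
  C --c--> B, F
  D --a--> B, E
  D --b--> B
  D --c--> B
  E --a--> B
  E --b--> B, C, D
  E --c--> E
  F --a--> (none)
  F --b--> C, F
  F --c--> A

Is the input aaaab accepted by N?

Start: {F}
read a: {}
The reachable set is empty and stays empty for the remaining 4 symbols.
Reachable ∩ accepting = {} — empty.

rejected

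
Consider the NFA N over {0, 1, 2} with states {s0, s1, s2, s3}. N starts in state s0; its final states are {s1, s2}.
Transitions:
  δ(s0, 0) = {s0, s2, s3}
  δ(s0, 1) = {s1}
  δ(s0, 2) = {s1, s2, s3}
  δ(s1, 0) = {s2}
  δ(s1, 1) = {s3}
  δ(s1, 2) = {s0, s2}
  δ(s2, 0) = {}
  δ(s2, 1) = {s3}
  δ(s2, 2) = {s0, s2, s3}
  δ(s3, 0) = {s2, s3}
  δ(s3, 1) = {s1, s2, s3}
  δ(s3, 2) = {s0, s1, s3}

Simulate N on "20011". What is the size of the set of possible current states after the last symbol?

Start: {s0}
read 2: {s1, s2, s3}
read 0: {s2, s3}
read 0: {s2, s3}
read 1: {s1, s2, s3}
read 1: {s1, s2, s3}
Final reachable set {s1, s2, s3} has 3 states.

3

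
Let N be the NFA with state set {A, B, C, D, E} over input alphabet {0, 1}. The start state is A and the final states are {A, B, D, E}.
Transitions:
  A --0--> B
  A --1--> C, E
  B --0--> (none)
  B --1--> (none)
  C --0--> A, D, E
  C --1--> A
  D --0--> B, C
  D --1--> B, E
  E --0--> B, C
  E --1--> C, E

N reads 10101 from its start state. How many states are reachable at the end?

Start: {A}
read 1: {C, E}
read 0: {A, B, C, D, E}
read 1: {A, B, C, E}
read 0: {A, B, C, D, E}
read 1: {A, B, C, E}
Final reachable set {A, B, C, E} has 4 states.

4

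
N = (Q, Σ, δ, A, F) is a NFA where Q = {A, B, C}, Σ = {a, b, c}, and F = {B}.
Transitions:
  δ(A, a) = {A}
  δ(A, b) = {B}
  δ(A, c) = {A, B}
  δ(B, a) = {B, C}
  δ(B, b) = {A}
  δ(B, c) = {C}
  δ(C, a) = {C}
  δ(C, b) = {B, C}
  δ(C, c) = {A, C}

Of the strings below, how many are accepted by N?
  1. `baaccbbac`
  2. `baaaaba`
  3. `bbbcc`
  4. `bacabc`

2

`baaccbbac`: accepted
`baaaaba`: accepted
`bbbcc`: rejected
`bacabc`: rejected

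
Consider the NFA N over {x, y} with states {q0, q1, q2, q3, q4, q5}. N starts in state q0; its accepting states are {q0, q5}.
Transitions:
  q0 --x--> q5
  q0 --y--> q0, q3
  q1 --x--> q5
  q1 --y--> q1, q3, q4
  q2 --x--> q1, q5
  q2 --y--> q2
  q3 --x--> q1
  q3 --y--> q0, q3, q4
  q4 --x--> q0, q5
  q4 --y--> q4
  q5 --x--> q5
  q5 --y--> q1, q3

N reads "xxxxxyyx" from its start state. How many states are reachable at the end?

3

Start: {q0}
read x: {q5}
read x: {q5}
read x: {q5}
read x: {q5}
read x: {q5}
read y: {q1, q3}
read y: {q0, q1, q3, q4}
read x: {q0, q1, q5}
Final reachable set {q0, q1, q5} has 3 states.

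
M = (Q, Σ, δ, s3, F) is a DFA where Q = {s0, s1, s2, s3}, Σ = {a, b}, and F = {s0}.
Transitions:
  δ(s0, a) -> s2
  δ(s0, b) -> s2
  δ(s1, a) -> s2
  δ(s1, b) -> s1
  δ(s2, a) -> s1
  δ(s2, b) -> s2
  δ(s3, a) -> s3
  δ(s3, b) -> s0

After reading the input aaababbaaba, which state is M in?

s1

s3 --a--> s3
s3 --a--> s3
s3 --a--> s3
s3 --b--> s0
s0 --a--> s2
s2 --b--> s2
s2 --b--> s2
s2 --a--> s1
s1 --a--> s2
s2 --b--> s2
s2 --a--> s1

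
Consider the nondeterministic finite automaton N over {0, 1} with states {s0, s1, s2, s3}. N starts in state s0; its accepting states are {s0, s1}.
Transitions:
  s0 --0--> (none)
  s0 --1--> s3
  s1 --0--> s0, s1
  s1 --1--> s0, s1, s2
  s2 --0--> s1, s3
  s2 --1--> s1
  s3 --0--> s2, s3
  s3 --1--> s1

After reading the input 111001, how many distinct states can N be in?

Start: {s0}
read 1: {s3}
read 1: {s1}
read 1: {s0, s1, s2}
read 0: {s0, s1, s3}
read 0: {s0, s1, s2, s3}
read 1: {s0, s1, s2, s3}
Final reachable set {s0, s1, s2, s3} has 4 states.

4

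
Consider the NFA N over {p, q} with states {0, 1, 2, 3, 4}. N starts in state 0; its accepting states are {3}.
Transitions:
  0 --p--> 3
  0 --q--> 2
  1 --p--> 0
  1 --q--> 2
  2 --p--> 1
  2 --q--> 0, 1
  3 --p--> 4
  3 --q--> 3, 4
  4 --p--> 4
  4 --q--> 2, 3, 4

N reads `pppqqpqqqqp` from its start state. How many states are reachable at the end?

Start: {0}
read p: {3}
read p: {4}
read p: {4}
read q: {2, 3, 4}
read q: {0, 1, 2, 3, 4}
read p: {0, 1, 3, 4}
read q: {2, 3, 4}
read q: {0, 1, 2, 3, 4}
read q: {0, 1, 2, 3, 4}
read q: {0, 1, 2, 3, 4}
read p: {0, 1, 3, 4}
Final reachable set {0, 1, 3, 4} has 4 states.

4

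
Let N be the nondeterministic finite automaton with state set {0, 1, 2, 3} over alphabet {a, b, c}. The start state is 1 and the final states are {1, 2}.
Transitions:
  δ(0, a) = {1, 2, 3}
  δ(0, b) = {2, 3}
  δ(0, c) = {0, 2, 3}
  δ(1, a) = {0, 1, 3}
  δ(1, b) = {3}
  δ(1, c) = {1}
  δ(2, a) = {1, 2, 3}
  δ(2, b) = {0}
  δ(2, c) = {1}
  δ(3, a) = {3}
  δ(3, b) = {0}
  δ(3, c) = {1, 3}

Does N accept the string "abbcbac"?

Start: {1}
read a: {0, 1, 3}
read b: {0, 2, 3}
read b: {0, 2, 3}
read c: {0, 1, 2, 3}
read b: {0, 2, 3}
read a: {1, 2, 3}
read c: {1, 3}
Reachable ∩ accepting = {1} — nonempty.

accepted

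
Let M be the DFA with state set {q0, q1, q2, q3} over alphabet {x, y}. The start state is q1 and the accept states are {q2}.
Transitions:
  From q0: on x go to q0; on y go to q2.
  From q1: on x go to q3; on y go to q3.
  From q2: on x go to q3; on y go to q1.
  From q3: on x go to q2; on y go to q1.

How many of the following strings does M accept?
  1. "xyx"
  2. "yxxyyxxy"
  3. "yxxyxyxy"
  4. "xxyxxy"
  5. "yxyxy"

"xyx": rejected
"yxxyyxxy": rejected
"yxxyxyxy": rejected
"xxyxxy": rejected
"yxyxy": rejected

0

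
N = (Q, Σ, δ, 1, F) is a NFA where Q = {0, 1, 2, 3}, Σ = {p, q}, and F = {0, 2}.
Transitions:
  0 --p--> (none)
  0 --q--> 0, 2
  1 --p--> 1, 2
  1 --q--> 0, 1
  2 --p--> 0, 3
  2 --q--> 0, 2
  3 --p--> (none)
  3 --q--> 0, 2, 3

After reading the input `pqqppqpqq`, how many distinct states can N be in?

Start: {1}
read p: {1, 2}
read q: {0, 1, 2}
read q: {0, 1, 2}
read p: {0, 1, 2, 3}
read p: {0, 1, 2, 3}
read q: {0, 1, 2, 3}
read p: {0, 1, 2, 3}
read q: {0, 1, 2, 3}
read q: {0, 1, 2, 3}
Final reachable set {0, 1, 2, 3} has 4 states.

4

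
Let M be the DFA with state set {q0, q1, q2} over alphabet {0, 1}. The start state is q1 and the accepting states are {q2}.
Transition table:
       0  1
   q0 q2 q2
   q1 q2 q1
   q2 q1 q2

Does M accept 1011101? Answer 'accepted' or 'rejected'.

rejected

q1 --1--> q1
q1 --0--> q2
q2 --1--> q2
q2 --1--> q2
q2 --1--> q2
q2 --0--> q1
q1 --1--> q1
End in state q1, which is not an accepting state.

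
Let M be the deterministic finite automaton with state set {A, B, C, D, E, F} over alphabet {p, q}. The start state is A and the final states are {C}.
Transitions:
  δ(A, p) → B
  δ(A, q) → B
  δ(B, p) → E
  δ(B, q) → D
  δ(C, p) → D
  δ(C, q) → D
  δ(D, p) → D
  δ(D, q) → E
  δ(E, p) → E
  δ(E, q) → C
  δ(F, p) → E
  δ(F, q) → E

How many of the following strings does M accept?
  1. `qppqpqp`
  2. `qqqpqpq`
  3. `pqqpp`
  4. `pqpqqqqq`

`qppqpqp`: rejected
`qqqpqpq`: rejected
`pqqpp`: rejected
`pqpqqqqq`: accepted

1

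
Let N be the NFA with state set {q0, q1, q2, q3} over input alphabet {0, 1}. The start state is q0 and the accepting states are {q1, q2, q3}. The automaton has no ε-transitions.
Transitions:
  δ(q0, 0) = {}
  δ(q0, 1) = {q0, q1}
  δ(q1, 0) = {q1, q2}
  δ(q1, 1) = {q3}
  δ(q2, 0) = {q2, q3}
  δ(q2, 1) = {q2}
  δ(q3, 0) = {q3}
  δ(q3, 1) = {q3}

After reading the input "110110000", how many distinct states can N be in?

2

Start: {q0}
read 1: {q0, q1}
read 1: {q0, q1, q3}
read 0: {q1, q2, q3}
read 1: {q2, q3}
read 1: {q2, q3}
read 0: {q2, q3}
read 0: {q2, q3}
read 0: {q2, q3}
read 0: {q2, q3}
Final reachable set {q2, q3} has 2 states.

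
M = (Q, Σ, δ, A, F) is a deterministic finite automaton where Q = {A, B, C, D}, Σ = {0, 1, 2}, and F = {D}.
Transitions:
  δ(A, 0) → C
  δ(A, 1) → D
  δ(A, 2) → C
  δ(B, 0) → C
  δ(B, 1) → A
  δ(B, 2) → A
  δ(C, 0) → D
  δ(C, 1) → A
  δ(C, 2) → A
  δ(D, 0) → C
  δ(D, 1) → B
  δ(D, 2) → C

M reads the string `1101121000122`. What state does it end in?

A --1--> D
D --1--> B
B --0--> C
C --1--> A
A --1--> D
D --2--> C
C --1--> A
A --0--> C
C --0--> D
D --0--> C
C --1--> A
A --2--> C
C --2--> A

A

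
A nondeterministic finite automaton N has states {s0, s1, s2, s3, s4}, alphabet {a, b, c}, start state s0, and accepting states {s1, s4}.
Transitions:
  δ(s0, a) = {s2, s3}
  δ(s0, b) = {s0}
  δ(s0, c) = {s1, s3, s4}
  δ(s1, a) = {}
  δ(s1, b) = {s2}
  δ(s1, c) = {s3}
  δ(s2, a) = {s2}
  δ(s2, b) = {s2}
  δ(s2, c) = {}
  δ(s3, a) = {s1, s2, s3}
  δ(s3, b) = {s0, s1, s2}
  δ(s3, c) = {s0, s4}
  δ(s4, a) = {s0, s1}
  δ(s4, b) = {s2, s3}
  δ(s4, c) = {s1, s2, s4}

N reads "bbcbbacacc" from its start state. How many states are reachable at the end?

5

Start: {s0}
read b: {s0}
read b: {s0}
read c: {s1, s3, s4}
read b: {s0, s1, s2, s3}
read b: {s0, s1, s2}
read a: {s2, s3}
read c: {s0, s4}
read a: {s0, s1, s2, s3}
read c: {s0, s1, s3, s4}
read c: {s0, s1, s2, s3, s4}
Final reachable set {s0, s1, s2, s3, s4} has 5 states.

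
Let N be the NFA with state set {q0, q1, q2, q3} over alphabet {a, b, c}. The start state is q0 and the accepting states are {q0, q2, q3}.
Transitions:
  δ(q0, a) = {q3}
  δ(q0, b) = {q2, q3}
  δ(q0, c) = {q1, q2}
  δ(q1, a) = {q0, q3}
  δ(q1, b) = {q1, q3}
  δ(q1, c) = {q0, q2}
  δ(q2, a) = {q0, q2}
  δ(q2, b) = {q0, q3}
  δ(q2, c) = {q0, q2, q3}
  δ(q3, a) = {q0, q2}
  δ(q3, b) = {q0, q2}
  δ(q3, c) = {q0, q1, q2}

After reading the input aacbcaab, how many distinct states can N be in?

Start: {q0}
read a: {q3}
read a: {q0, q2}
read c: {q0, q1, q2, q3}
read b: {q0, q1, q2, q3}
read c: {q0, q1, q2, q3}
read a: {q0, q2, q3}
read a: {q0, q2, q3}
read b: {q0, q2, q3}
Final reachable set {q0, q2, q3} has 3 states.

3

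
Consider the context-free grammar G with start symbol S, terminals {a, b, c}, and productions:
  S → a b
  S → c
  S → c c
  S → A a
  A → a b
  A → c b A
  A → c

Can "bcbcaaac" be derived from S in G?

no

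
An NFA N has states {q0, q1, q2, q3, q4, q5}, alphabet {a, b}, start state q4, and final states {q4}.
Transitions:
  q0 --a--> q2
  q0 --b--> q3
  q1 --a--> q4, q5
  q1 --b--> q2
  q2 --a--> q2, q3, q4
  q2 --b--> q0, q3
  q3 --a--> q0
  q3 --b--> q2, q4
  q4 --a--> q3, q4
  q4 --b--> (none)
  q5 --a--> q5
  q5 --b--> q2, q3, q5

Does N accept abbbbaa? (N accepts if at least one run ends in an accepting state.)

accepted

Start: {q4}
read a: {q3, q4}
read b: {q2, q4}
read b: {q0, q3}
read b: {q2, q3, q4}
read b: {q0, q2, q3, q4}
read a: {q0, q2, q3, q4}
read a: {q0, q2, q3, q4}
Reachable ∩ accepting = {q4} — nonempty.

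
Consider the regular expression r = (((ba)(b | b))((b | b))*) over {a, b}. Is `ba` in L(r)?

No split of ba into u·v has ((ba)(b|b)) matching u and ((b|b))* matching v.

no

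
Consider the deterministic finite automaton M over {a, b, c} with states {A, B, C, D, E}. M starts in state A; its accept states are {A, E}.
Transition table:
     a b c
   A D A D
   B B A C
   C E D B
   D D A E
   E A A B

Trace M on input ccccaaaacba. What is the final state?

A --c--> D
D --c--> E
E --c--> B
B --c--> C
C --a--> E
E --a--> A
A --a--> D
D --a--> D
D --c--> E
E --b--> A
A --a--> D

D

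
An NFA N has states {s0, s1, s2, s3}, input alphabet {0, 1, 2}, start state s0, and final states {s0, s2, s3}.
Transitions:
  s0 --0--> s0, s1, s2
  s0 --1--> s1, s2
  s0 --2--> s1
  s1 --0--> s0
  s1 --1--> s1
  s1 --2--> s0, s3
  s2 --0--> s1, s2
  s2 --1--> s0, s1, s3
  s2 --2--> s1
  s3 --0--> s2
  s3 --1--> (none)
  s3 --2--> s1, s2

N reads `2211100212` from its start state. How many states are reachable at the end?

3

Start: {s0}
read 2: {s1}
read 2: {s0, s3}
read 1: {s1, s2}
read 1: {s0, s1, s3}
read 1: {s1, s2}
read 0: {s0, s1, s2}
read 0: {s0, s1, s2}
read 2: {s0, s1, s3}
read 1: {s1, s2}
read 2: {s0, s1, s3}
Final reachable set {s0, s1, s3} has 3 states.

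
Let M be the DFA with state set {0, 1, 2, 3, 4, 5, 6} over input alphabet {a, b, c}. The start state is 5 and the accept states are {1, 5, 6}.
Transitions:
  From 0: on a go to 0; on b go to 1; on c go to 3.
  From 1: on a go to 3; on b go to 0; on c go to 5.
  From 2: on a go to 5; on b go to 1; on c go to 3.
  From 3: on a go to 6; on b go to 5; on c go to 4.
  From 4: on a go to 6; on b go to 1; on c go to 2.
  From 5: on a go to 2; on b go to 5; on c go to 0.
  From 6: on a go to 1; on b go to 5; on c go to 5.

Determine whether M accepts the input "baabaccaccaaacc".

5 --b--> 5
5 --a--> 2
2 --a--> 5
5 --b--> 5
5 --a--> 2
2 --c--> 3
3 --c--> 4
4 --a--> 6
6 --c--> 5
5 --c--> 0
0 --a--> 0
0 --a--> 0
0 --a--> 0
0 --c--> 3
3 --c--> 4
End in state 4, which is not an accepting state.

rejected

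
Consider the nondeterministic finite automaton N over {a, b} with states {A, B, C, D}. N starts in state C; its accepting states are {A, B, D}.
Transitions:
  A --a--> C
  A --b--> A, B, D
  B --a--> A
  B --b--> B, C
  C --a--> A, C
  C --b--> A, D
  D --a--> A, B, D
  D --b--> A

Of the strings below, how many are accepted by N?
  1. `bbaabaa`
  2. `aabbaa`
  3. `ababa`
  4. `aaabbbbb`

`bbaabaa`: accepted
`aabbaa`: accepted
`ababa`: accepted
`aaabbbbb`: accepted

4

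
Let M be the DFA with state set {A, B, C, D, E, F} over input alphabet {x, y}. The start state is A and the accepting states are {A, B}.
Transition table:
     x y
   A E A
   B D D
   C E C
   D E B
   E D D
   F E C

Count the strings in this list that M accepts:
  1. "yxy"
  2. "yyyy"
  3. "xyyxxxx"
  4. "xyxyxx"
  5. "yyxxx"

"yxy": rejected
"yyyy": accepted
"xyyxxxx": rejected
"xyxyxx": rejected
"yyxxx": rejected

1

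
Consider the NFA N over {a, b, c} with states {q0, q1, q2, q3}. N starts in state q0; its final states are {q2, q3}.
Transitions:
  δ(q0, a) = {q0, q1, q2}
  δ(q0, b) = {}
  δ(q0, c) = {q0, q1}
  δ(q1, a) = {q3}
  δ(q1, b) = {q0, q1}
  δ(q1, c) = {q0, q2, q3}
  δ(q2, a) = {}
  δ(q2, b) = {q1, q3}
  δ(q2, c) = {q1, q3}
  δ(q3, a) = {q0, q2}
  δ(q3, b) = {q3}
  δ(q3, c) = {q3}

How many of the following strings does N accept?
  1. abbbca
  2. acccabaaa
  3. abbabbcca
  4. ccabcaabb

abbbca: accepted
acccabaaa: accepted
abbabbcca: accepted
ccabcaabb: accepted

4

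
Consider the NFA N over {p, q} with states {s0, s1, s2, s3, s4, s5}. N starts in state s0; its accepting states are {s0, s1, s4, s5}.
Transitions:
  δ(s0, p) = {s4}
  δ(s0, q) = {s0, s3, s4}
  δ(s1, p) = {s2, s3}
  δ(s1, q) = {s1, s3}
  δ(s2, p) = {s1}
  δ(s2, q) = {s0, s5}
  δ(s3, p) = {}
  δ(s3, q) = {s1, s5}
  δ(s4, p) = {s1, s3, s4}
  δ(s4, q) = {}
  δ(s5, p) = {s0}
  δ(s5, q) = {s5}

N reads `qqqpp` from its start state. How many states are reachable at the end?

4

Start: {s0}
read q: {s0, s3, s4}
read q: {s0, s1, s3, s4, s5}
read q: {s0, s1, s3, s4, s5}
read p: {s0, s1, s2, s3, s4}
read p: {s1, s2, s3, s4}
Final reachable set {s1, s2, s3, s4} has 4 states.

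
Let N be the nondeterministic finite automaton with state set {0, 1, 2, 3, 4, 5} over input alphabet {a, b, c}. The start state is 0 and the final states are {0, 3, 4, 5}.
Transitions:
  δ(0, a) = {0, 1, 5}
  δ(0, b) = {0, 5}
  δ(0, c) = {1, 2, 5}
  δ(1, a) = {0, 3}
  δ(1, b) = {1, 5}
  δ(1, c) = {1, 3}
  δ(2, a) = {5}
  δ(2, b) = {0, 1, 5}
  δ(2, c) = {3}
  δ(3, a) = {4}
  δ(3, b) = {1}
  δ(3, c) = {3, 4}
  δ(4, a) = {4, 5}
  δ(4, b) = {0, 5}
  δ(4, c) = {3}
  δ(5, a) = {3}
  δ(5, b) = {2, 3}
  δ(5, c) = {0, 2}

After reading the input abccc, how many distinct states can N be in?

Start: {0}
read a: {0, 1, 5}
read b: {0, 1, 2, 3, 5}
read c: {0, 1, 2, 3, 4, 5}
read c: {0, 1, 2, 3, 4, 5}
read c: {0, 1, 2, 3, 4, 5}
Final reachable set {0, 1, 2, 3, 4, 5} has 6 states.

6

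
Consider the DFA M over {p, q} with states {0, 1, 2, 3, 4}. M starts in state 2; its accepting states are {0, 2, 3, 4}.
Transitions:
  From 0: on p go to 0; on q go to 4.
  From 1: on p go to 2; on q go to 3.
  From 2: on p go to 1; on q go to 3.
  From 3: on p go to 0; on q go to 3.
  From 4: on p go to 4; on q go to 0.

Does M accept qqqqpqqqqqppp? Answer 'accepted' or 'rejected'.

2 --q--> 3
3 --q--> 3
3 --q--> 3
3 --q--> 3
3 --p--> 0
0 --q--> 4
4 --q--> 0
0 --q--> 4
4 --q--> 0
0 --q--> 4
4 --p--> 4
4 --p--> 4
4 --p--> 4
End in state 4, which is an accepting state.

accepted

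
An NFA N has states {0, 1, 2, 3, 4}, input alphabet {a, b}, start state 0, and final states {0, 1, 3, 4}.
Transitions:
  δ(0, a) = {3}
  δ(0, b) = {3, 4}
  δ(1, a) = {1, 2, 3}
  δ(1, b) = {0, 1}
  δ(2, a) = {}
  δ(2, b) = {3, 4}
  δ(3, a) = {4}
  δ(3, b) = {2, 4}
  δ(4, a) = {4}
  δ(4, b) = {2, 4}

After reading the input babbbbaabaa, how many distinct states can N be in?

1

Start: {0}
read b: {3, 4}
read a: {4}
read b: {2, 4}
read b: {2, 3, 4}
read b: {2, 3, 4}
read b: {2, 3, 4}
read a: {4}
read a: {4}
read b: {2, 4}
read a: {4}
read a: {4}
Final reachable set {4} has 1 state.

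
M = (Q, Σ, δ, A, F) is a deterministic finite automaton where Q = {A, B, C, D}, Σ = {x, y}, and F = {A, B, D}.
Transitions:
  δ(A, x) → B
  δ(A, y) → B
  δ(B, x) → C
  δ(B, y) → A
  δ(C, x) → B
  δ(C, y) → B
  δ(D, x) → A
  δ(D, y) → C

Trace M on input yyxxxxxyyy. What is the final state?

A

A --y--> B
B --y--> A
A --x--> B
B --x--> C
C --x--> B
B --x--> C
C --x--> B
B --y--> A
A --y--> B
B --y--> A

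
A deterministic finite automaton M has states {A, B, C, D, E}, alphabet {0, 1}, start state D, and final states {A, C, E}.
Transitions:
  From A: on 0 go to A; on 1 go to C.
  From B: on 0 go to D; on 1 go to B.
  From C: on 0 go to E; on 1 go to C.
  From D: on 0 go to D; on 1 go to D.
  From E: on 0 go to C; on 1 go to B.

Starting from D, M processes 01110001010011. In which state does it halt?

D --0--> D
D --1--> D
D --1--> D
D --1--> D
D --0--> D
D --0--> D
D --0--> D
D --1--> D
D --0--> D
D --1--> D
D --0--> D
D --0--> D
D --1--> D
D --1--> D

D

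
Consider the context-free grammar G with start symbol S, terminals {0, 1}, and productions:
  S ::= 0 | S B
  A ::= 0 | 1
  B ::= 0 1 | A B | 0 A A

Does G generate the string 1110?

no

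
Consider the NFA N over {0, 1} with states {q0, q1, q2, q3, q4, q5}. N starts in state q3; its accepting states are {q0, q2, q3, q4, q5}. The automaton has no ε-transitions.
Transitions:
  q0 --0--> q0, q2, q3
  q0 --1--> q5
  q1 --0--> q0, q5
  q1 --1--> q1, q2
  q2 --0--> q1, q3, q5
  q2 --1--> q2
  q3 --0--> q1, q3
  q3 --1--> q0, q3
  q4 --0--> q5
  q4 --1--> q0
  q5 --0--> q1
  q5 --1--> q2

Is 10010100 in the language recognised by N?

accepted

Start: {q3}
read 1: {q0, q3}
read 0: {q0, q1, q2, q3}
read 0: {q0, q1, q2, q3, q5}
read 1: {q0, q1, q2, q3, q5}
read 0: {q0, q1, q2, q3, q5}
read 1: {q0, q1, q2, q3, q5}
read 0: {q0, q1, q2, q3, q5}
read 0: {q0, q1, q2, q3, q5}
Reachable ∩ accepting = {q0, q2, q3, q5} — nonempty.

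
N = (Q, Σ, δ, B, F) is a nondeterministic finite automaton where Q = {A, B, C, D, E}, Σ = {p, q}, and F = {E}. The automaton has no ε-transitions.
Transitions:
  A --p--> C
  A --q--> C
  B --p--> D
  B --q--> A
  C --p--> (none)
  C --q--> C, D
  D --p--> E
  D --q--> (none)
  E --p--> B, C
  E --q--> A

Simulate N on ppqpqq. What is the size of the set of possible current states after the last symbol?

Start: {B}
read p: {D}
read p: {E}
read q: {A}
read p: {C}
read q: {C, D}
read q: {C, D}
Final reachable set {C, D} has 2 states.

2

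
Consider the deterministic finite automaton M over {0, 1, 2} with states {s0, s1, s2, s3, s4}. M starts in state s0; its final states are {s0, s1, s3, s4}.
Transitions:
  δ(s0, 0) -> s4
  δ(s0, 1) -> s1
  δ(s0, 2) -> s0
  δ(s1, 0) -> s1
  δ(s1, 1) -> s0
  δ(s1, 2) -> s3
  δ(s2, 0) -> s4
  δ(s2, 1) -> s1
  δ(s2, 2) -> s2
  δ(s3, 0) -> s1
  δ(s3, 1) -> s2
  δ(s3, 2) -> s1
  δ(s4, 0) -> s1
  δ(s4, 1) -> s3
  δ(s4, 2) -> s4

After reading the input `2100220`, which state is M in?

s1

s0 --2--> s0
s0 --1--> s1
s1 --0--> s1
s1 --0--> s1
s1 --2--> s3
s3 --2--> s1
s1 --0--> s1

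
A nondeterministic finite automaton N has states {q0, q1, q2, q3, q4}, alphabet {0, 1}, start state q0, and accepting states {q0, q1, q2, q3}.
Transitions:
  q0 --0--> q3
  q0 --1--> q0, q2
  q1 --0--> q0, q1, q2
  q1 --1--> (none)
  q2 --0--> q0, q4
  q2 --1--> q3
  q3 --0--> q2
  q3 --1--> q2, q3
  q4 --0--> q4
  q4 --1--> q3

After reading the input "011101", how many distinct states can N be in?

3

Start: {q0}
read 0: {q3}
read 1: {q2, q3}
read 1: {q2, q3}
read 1: {q2, q3}
read 0: {q0, q2, q4}
read 1: {q0, q2, q3}
Final reachable set {q0, q2, q3} has 3 states.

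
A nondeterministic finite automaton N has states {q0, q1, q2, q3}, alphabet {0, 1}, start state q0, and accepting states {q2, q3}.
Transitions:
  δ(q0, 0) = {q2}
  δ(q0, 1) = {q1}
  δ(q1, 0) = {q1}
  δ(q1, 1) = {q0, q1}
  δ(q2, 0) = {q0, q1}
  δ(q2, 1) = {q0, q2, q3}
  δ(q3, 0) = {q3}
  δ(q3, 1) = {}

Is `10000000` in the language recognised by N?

rejected

Start: {q0}
read 1: {q1}
read 0: {q1}
read 0: {q1}
read 0: {q1}
read 0: {q1}
read 0: {q1}
read 0: {q1}
read 0: {q1}
Reachable ∩ accepting = {} — empty.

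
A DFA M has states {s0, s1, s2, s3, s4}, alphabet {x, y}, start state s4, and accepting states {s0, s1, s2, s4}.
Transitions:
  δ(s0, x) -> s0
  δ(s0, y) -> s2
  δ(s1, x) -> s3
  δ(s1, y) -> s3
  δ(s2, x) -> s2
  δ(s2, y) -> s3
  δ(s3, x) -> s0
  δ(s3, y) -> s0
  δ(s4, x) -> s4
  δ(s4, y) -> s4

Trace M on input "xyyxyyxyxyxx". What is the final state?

s4

s4 --x--> s4
s4 --y--> s4
s4 --y--> s4
s4 --x--> s4
s4 --y--> s4
s4 --y--> s4
s4 --x--> s4
s4 --y--> s4
s4 --x--> s4
s4 --y--> s4
s4 --x--> s4
s4 --x--> s4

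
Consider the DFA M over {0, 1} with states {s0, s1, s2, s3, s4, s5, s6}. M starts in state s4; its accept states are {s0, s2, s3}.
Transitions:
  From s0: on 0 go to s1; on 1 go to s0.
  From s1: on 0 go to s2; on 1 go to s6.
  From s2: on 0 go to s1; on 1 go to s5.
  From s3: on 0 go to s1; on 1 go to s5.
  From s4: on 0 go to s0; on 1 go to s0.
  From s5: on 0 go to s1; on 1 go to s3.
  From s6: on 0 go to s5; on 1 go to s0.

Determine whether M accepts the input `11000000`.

s4 --1--> s0
s0 --1--> s0
s0 --0--> s1
s1 --0--> s2
s2 --0--> s1
s1 --0--> s2
s2 --0--> s1
s1 --0--> s2
End in state s2, which is an accepting state.

accepted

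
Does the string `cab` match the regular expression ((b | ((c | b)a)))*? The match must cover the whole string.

yes

Split into 2 pieces ca · b; each matches (b|((c|b)a)).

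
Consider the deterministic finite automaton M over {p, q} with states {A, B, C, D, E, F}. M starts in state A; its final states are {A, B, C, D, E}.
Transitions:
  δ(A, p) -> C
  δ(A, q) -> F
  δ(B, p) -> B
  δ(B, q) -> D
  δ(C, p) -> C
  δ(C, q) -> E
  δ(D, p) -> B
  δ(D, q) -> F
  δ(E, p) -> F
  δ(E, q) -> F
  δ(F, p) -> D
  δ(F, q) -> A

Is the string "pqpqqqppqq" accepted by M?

A --p--> C
C --q--> E
E --p--> F
F --q--> A
A --q--> F
F --q--> A
A --p--> C
C --p--> C
C --q--> E
E --q--> F
End in state F, which is not an accepting state.

rejected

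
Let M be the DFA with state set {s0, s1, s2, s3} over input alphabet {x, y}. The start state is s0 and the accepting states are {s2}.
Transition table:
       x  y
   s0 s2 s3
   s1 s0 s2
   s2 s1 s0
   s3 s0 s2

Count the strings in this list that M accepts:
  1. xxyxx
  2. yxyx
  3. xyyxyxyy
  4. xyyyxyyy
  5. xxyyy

1

xxyxx: rejected
yxyx: rejected
xyyxyxyy: accepted
xyyyxyyy: rejected
xxyyy: rejected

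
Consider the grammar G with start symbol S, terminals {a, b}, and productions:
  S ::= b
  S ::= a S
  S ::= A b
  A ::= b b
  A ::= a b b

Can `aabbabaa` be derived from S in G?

no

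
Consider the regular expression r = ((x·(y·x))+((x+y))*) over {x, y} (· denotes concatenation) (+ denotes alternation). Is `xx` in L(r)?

yes

The right alternative ((x+y))* matches xx.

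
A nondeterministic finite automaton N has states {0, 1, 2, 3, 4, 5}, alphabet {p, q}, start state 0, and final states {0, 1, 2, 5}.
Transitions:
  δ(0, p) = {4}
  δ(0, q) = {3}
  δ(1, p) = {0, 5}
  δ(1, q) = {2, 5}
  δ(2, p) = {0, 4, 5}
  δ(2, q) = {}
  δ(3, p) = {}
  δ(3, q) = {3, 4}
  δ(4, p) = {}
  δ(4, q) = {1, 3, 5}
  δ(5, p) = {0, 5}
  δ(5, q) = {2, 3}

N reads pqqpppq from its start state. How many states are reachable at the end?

Start: {0}
read p: {4}
read q: {1, 3, 5}
read q: {2, 3, 4, 5}
read p: {0, 4, 5}
read p: {0, 4, 5}
read p: {0, 4, 5}
read q: {1, 2, 3, 5}
Final reachable set {1, 2, 3, 5} has 4 states.

4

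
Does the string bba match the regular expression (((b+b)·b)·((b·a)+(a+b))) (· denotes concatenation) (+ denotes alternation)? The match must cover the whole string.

Split as bb·a: ((b+b)·b) matches bb and ((b·a)+(a+b)) matches a.

yes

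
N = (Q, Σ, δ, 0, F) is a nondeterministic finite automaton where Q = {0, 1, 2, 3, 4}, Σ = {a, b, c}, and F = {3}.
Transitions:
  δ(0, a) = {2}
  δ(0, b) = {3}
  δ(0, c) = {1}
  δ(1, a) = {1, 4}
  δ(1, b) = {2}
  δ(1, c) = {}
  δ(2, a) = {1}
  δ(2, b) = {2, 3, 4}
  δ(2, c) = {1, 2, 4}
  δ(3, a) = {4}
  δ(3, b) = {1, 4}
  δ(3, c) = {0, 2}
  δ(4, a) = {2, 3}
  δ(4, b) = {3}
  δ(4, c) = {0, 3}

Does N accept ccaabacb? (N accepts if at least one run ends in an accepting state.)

rejected

Start: {0}
read c: {1}
read c: {}
The reachable set is empty and stays empty for the remaining 6 symbols.
Reachable ∩ accepting = {} — empty.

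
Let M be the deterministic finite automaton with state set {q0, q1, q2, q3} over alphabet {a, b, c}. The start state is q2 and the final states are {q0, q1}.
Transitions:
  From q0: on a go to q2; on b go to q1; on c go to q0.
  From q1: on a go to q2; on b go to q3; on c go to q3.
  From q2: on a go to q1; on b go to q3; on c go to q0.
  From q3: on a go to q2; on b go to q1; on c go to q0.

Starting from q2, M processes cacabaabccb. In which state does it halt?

q2 --c--> q0
q0 --a--> q2
q2 --c--> q0
q0 --a--> q2
q2 --b--> q3
q3 --a--> q2
q2 --a--> q1
q1 --b--> q3
q3 --c--> q0
q0 --c--> q0
q0 --b--> q1

q1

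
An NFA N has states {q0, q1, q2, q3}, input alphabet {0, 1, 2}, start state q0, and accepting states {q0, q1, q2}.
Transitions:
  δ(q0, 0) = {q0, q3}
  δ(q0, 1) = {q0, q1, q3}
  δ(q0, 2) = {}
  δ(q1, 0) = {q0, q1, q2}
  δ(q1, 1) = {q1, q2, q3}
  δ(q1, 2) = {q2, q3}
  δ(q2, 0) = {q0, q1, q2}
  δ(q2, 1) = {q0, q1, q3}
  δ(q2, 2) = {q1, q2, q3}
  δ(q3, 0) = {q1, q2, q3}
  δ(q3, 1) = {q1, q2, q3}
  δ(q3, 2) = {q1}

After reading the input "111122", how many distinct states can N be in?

Start: {q0}
read 1: {q0, q1, q3}
read 1: {q0, q1, q2, q3}
read 1: {q0, q1, q2, q3}
read 1: {q0, q1, q2, q3}
read 2: {q1, q2, q3}
read 2: {q1, q2, q3}
Final reachable set {q1, q2, q3} has 3 states.

3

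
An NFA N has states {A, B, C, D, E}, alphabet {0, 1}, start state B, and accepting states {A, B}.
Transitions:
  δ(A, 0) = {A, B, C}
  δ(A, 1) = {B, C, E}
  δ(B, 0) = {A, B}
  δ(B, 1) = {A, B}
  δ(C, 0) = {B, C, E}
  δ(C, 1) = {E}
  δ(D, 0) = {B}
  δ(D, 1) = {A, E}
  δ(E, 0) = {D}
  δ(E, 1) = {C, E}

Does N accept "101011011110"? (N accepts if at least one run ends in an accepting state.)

Start: {B}
read 1: {A, B}
read 0: {A, B, C}
read 1: {A, B, C, E}
read 0: {A, B, C, D, E}
read 1: {A, B, C, E}
read 1: {A, B, C, E}
read 0: {A, B, C, D, E}
read 1: {A, B, C, E}
read 1: {A, B, C, E}
read 1: {A, B, C, E}
read 1: {A, B, C, E}
read 0: {A, B, C, D, E}
Reachable ∩ accepting = {A, B} — nonempty.

accepted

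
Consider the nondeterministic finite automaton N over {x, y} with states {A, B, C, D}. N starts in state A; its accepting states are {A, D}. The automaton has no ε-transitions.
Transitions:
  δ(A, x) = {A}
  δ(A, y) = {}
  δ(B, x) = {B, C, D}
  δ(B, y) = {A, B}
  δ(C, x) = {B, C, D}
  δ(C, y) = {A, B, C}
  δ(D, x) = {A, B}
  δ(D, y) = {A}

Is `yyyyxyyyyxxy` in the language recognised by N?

rejected

Start: {A}
read y: {}
The reachable set is empty and stays empty for the remaining 11 symbols.
Reachable ∩ accepting = {} — empty.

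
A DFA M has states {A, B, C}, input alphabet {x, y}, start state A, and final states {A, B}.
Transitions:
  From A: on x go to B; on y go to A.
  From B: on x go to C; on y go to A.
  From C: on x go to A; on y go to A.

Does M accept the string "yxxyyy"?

A --y--> A
A --x--> B
B --x--> C
C --y--> A
A --y--> A
A --y--> A
End in state A, which is an accepting state.

accepted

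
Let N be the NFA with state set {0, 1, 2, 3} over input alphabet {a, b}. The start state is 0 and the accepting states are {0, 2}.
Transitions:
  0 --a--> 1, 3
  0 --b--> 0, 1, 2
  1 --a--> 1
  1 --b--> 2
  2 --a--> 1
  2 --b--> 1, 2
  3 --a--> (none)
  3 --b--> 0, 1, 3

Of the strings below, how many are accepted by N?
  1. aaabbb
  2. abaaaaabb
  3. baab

3

aaabbb: accepted
abaaaaabb: accepted
baab: accepted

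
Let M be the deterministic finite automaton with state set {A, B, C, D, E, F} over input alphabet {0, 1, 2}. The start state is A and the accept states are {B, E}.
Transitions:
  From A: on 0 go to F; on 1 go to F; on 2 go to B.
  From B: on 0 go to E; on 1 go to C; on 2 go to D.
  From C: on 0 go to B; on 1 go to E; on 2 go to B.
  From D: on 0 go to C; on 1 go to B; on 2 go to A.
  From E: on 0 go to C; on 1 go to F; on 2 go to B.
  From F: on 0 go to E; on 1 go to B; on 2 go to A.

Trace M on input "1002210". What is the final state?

E

A --1--> F
F --0--> E
E --0--> C
C --2--> B
B --2--> D
D --1--> B
B --0--> E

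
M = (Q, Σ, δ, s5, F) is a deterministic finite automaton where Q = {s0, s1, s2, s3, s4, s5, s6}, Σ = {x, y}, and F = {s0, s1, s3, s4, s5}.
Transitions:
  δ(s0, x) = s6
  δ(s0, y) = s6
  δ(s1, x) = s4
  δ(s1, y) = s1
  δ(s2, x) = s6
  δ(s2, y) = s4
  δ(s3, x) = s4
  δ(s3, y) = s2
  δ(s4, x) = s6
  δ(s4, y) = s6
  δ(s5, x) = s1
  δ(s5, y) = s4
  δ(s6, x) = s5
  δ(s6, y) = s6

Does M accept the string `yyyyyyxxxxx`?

s5 --y--> s4
s4 --y--> s6
s6 --y--> s6
s6 --y--> s6
s6 --y--> s6
s6 --y--> s6
s6 --x--> s5
s5 --x--> s1
s1 --x--> s4
s4 --x--> s6
s6 --x--> s5
End in state s5, which is an accepting state.

accepted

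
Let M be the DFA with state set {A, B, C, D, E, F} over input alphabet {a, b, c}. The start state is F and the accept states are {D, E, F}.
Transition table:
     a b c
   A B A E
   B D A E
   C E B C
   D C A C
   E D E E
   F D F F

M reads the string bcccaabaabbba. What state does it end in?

B

F --b--> F
F --c--> F
F --c--> F
F --c--> F
F --a--> D
D --a--> C
C --b--> B
B --a--> D
D --a--> C
C --b--> B
B --b--> A
A --b--> A
A --a--> B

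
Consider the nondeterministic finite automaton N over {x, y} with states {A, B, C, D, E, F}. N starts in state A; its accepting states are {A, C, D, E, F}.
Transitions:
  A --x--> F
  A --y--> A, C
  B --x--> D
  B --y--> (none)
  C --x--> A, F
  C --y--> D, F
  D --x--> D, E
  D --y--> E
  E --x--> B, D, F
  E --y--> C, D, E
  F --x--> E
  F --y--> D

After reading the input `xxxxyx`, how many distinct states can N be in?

Start: {A}
read x: {F}
read x: {E}
read x: {B, D, F}
read x: {D, E}
read y: {C, D, E}
read x: {A, B, D, E, F}
Final reachable set {A, B, D, E, F} has 5 states.

5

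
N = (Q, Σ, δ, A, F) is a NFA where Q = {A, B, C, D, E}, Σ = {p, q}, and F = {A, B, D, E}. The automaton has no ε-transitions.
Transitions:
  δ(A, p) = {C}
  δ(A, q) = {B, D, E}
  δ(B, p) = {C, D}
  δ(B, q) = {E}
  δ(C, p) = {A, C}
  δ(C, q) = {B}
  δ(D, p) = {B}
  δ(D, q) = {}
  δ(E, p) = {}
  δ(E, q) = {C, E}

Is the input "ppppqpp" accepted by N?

accepted

Start: {A}
read p: {C}
read p: {A, C}
read p: {A, C}
read p: {A, C}
read q: {B, D, E}
read p: {B, C, D}
read p: {A, B, C, D}
Reachable ∩ accepting = {A, B, D} — nonempty.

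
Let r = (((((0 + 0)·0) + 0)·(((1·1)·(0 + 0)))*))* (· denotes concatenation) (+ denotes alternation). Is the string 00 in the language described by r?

Split into 2 pieces 0 · 0; each matches ((((0+0)·0)+0)·(((1·1)·(0+0)))*).

yes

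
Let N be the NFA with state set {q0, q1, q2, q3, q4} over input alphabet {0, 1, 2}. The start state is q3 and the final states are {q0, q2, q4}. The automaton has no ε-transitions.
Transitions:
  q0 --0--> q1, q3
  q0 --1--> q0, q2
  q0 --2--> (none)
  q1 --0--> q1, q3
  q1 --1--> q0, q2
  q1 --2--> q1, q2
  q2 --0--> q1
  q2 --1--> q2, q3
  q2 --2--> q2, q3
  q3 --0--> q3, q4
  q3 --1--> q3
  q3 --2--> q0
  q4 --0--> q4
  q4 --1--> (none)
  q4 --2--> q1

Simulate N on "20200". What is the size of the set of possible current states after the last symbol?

Start: {q3}
read 2: {q0}
read 0: {q1, q3}
read 2: {q0, q1, q2}
read 0: {q1, q3}
read 0: {q1, q3, q4}
Final reachable set {q1, q3, q4} has 3 states.

3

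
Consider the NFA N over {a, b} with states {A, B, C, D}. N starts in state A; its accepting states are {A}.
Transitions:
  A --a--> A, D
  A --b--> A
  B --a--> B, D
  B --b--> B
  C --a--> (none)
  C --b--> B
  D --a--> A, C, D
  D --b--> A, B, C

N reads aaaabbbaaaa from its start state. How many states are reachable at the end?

4

Start: {A}
read a: {A, D}
read a: {A, C, D}
read a: {A, C, D}
read a: {A, C, D}
read b: {A, B, C}
read b: {A, B}
read b: {A, B}
read a: {A, B, D}
read a: {A, B, C, D}
read a: {A, B, C, D}
read a: {A, B, C, D}
Final reachable set {A, B, C, D} has 4 states.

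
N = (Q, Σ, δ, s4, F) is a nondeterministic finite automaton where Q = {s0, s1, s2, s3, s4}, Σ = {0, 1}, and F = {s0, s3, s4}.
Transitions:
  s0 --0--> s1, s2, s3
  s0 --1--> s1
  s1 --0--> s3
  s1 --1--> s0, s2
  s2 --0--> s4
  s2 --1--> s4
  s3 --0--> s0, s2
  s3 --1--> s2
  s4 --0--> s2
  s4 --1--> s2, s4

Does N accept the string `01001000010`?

Start: {s4}
read 0: {s2}
read 1: {s4}
read 0: {s2}
read 0: {s4}
read 1: {s2, s4}
read 0: {s2, s4}
read 0: {s2, s4}
read 0: {s2, s4}
read 0: {s2, s4}
read 1: {s2, s4}
read 0: {s2, s4}
Reachable ∩ accepting = {s4} — nonempty.

accepted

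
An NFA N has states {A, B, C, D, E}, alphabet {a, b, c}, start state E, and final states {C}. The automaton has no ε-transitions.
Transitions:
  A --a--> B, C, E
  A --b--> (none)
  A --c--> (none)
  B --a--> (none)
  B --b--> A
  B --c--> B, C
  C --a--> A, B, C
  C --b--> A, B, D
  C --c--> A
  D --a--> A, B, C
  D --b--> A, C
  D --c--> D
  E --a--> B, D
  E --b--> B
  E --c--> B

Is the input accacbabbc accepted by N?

Start: {E}
read a: {B, D}
read c: {B, C, D}
read c: {A, B, C, D}
read a: {A, B, C, E}
read c: {A, B, C}
read b: {A, B, D}
read a: {A, B, C, E}
read b: {A, B, D}
read b: {A, C}
read c: {A}
Reachable ∩ accepting = {} — empty.

rejected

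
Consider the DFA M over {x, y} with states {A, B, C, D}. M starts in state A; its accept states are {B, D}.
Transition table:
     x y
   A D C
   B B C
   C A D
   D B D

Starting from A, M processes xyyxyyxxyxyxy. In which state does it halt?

C

A --x--> D
D --y--> D
D --y--> D
D --x--> B
B --y--> C
C --y--> D
D --x--> B
B --x--> B
B --y--> C
C --x--> A
A --y--> C
C --x--> A
A --y--> C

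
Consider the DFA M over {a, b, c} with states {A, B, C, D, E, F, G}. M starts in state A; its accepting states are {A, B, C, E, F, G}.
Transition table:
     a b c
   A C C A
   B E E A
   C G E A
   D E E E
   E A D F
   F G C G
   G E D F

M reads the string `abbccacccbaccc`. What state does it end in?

F

A --a--> C
C --b--> E
E --b--> D
D --c--> E
E --c--> F
F --a--> G
G --c--> F
F --c--> G
G --c--> F
F --b--> C
C --a--> G
G --c--> F
F --c--> G
G --c--> F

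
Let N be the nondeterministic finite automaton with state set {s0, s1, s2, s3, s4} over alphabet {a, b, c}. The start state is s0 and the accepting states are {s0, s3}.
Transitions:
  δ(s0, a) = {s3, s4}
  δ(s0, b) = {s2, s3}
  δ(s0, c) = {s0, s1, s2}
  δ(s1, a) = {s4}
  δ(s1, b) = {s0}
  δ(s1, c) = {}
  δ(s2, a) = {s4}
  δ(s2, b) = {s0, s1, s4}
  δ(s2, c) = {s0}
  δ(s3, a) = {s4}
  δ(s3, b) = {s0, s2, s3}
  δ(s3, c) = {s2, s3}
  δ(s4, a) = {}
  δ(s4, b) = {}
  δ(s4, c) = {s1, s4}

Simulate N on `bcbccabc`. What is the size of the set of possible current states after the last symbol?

Start: {s0}
read b: {s2, s3}
read c: {s0, s2, s3}
read b: {s0, s1, s2, s3, s4}
read c: {s0, s1, s2, s3, s4}
read c: {s0, s1, s2, s3, s4}
read a: {s3, s4}
read b: {s0, s2, s3}
read c: {s0, s1, s2, s3}
Final reachable set {s0, s1, s2, s3} has 4 states.

4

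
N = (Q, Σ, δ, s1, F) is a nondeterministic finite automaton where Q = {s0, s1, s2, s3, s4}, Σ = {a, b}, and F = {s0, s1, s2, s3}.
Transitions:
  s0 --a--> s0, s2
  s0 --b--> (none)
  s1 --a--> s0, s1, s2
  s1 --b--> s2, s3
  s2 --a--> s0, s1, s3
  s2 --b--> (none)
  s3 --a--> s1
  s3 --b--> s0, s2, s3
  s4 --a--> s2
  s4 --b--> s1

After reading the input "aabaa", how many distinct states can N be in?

Start: {s1}
read a: {s0, s1, s2}
read a: {s0, s1, s2, s3}
read b: {s0, s2, s3}
read a: {s0, s1, s2, s3}
read a: {s0, s1, s2, s3}
Final reachable set {s0, s1, s2, s3} has 4 states.

4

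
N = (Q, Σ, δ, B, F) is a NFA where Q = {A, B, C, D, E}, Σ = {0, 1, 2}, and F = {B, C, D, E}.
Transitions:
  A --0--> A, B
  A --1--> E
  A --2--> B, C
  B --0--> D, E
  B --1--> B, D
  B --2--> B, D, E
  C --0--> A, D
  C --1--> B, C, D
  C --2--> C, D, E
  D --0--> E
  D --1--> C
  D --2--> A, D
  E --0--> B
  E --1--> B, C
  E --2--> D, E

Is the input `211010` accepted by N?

Start: {B}
read 2: {B, D, E}
read 1: {B, C, D}
read 1: {B, C, D}
read 0: {A, D, E}
read 1: {B, C, E}
read 0: {A, B, D, E}
Reachable ∩ accepting = {B, D, E} — nonempty.

accepted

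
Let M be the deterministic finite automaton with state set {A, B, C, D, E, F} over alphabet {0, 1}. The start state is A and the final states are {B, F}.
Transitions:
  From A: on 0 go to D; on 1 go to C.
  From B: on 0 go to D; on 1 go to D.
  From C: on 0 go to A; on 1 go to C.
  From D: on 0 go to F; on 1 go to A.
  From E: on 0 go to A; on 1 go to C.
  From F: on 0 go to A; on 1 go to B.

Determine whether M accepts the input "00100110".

accepted

A --0--> D
D --0--> F
F --1--> B
B --0--> D
D --0--> F
F --1--> B
B --1--> D
D --0--> F
End in state F, which is an accepting state.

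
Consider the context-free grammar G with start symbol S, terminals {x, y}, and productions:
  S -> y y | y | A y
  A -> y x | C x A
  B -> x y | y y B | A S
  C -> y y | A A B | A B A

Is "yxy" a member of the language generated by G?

yes

S ⇒ Ay ⇒ yxy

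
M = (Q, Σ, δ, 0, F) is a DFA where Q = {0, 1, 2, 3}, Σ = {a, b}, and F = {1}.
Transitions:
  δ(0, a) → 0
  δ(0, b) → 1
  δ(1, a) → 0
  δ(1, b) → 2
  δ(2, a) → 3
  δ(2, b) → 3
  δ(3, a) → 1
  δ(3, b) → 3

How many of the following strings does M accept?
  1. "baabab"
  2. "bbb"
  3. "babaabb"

1

"baabab": accepted
"bbb": rejected
"babaabb": rejected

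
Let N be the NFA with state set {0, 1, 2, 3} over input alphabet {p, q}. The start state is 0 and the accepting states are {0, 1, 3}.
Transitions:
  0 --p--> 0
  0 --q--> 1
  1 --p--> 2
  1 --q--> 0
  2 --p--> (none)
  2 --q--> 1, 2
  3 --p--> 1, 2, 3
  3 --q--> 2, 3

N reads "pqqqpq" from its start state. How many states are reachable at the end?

Start: {0}
read p: {0}
read q: {1}
read q: {0}
read q: {1}
read p: {2}
read q: {1, 2}
Final reachable set {1, 2} has 2 states.

2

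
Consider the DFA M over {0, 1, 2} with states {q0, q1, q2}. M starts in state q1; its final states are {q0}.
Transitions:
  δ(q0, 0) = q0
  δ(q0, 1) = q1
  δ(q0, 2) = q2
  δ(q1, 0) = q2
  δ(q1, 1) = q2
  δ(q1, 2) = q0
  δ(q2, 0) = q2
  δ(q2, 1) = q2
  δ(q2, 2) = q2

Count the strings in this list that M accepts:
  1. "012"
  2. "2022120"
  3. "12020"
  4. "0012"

"012": rejected
"2022120": rejected
"12020": rejected
"0012": rejected

0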